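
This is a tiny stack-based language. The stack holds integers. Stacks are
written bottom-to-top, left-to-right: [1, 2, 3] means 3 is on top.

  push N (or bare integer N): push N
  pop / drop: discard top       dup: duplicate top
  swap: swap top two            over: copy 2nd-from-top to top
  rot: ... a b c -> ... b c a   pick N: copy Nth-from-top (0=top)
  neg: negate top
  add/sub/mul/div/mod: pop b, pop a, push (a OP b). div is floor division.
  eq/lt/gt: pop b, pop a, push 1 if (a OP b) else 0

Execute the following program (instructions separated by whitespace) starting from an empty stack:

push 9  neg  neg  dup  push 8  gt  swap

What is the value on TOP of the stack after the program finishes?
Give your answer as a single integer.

After 'push 9': [9]
After 'neg': [-9]
After 'neg': [9]
After 'dup': [9, 9]
After 'push 8': [9, 9, 8]
After 'gt': [9, 1]
After 'swap': [1, 9]

Answer: 9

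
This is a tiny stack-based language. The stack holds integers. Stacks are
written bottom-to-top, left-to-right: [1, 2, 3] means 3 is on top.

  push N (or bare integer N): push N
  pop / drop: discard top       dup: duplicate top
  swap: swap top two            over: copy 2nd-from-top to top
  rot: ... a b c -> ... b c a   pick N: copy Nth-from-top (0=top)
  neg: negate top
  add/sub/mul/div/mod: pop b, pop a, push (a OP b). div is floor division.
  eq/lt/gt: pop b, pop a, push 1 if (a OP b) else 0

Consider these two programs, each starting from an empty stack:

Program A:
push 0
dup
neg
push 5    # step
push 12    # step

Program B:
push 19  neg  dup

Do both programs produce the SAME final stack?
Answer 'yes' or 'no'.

Answer: no

Derivation:
Program A trace:
  After 'push 0': [0]
  After 'dup': [0, 0]
  After 'neg': [0, 0]
  After 'push 5': [0, 0, 5]
  After 'push 12': [0, 0, 5, 12]
Program A final stack: [0, 0, 5, 12]

Program B trace:
  After 'push 19': [19]
  After 'neg': [-19]
  After 'dup': [-19, -19]
Program B final stack: [-19, -19]
Same: no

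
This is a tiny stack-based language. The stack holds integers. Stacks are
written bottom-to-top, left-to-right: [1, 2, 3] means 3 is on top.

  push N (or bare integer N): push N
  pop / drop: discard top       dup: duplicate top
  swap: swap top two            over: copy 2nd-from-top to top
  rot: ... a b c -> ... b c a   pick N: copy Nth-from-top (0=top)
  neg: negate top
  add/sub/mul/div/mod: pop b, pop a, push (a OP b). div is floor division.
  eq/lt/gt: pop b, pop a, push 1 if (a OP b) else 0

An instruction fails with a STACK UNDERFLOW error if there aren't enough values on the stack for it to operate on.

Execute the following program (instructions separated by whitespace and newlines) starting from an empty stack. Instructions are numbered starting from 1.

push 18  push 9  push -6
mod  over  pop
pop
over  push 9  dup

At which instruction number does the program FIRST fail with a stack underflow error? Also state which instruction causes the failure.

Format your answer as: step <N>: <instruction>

Answer: step 8: over

Derivation:
Step 1 ('push 18'): stack = [18], depth = 1
Step 2 ('push 9'): stack = [18, 9], depth = 2
Step 3 ('push -6'): stack = [18, 9, -6], depth = 3
Step 4 ('mod'): stack = [18, -3], depth = 2
Step 5 ('over'): stack = [18, -3, 18], depth = 3
Step 6 ('pop'): stack = [18, -3], depth = 2
Step 7 ('pop'): stack = [18], depth = 1
Step 8 ('over'): needs 2 value(s) but depth is 1 — STACK UNDERFLOW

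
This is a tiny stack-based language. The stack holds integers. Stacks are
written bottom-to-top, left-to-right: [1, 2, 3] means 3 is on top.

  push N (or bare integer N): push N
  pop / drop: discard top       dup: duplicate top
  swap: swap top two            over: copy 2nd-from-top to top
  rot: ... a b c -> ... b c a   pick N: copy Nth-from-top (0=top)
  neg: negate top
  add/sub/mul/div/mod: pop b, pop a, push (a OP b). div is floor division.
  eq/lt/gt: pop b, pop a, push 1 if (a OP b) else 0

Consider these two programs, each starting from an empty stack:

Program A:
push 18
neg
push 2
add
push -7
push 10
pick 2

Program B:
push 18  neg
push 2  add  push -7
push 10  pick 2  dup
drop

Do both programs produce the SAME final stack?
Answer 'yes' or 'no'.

Answer: yes

Derivation:
Program A trace:
  After 'push 18': [18]
  After 'neg': [-18]
  After 'push 2': [-18, 2]
  After 'add': [-16]
  After 'push -7': [-16, -7]
  After 'push 10': [-16, -7, 10]
  After 'pick 2': [-16, -7, 10, -16]
Program A final stack: [-16, -7, 10, -16]

Program B trace:
  After 'push 18': [18]
  After 'neg': [-18]
  After 'push 2': [-18, 2]
  After 'add': [-16]
  After 'push -7': [-16, -7]
  After 'push 10': [-16, -7, 10]
  After 'pick 2': [-16, -7, 10, -16]
  After 'dup': [-16, -7, 10, -16, -16]
  After 'drop': [-16, -7, 10, -16]
Program B final stack: [-16, -7, 10, -16]
Same: yes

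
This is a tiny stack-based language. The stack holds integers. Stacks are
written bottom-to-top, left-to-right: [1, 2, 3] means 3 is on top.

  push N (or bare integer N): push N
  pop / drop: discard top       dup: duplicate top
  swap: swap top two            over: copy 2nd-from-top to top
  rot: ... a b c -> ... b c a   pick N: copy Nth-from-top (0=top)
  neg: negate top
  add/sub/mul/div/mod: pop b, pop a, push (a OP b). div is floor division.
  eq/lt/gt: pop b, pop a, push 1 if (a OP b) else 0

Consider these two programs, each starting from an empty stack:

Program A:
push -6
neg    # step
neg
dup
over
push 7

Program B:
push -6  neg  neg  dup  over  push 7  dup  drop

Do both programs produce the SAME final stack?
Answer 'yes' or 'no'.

Program A trace:
  After 'push -6': [-6]
  After 'neg': [6]
  After 'neg': [-6]
  After 'dup': [-6, -6]
  After 'over': [-6, -6, -6]
  After 'push 7': [-6, -6, -6, 7]
Program A final stack: [-6, -6, -6, 7]

Program B trace:
  After 'push -6': [-6]
  After 'neg': [6]
  After 'neg': [-6]
  After 'dup': [-6, -6]
  After 'over': [-6, -6, -6]
  After 'push 7': [-6, -6, -6, 7]
  After 'dup': [-6, -6, -6, 7, 7]
  After 'drop': [-6, -6, -6, 7]
Program B final stack: [-6, -6, -6, 7]
Same: yes

Answer: yes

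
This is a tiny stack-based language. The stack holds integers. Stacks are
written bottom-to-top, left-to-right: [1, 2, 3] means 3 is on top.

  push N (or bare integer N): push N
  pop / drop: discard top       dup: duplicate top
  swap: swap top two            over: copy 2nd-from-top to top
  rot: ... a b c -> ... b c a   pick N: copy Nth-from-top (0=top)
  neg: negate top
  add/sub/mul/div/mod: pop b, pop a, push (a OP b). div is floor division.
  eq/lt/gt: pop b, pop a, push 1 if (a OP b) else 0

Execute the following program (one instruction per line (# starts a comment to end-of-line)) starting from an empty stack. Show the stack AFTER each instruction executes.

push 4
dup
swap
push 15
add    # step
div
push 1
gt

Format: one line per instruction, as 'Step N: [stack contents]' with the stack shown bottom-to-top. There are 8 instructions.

Step 1: [4]
Step 2: [4, 4]
Step 3: [4, 4]
Step 4: [4, 4, 15]
Step 5: [4, 19]
Step 6: [0]
Step 7: [0, 1]
Step 8: [0]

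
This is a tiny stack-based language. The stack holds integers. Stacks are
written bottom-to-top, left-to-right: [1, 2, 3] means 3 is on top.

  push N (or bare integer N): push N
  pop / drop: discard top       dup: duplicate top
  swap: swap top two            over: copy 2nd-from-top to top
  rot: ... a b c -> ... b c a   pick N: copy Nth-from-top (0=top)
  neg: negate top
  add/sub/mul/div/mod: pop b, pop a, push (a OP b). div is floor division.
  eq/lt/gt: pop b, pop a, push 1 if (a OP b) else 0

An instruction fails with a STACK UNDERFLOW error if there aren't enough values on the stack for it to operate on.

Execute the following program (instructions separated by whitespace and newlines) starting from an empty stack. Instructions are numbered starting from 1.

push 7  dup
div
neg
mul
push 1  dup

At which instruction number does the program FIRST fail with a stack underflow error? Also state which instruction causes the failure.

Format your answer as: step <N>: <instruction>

Answer: step 5: mul

Derivation:
Step 1 ('push 7'): stack = [7], depth = 1
Step 2 ('dup'): stack = [7, 7], depth = 2
Step 3 ('div'): stack = [1], depth = 1
Step 4 ('neg'): stack = [-1], depth = 1
Step 5 ('mul'): needs 2 value(s) but depth is 1 — STACK UNDERFLOW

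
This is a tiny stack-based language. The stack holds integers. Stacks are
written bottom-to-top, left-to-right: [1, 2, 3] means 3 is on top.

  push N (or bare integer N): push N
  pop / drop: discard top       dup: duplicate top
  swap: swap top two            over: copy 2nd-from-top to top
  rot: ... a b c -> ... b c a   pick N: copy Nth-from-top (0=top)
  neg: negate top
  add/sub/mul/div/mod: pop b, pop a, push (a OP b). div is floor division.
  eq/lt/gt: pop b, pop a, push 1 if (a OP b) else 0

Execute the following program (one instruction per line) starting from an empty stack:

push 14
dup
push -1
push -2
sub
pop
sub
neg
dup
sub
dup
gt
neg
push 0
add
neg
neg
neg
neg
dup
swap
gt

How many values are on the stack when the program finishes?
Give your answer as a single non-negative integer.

After 'push 14': stack = [14] (depth 1)
After 'dup': stack = [14, 14] (depth 2)
After 'push -1': stack = [14, 14, -1] (depth 3)
After 'push -2': stack = [14, 14, -1, -2] (depth 4)
After 'sub': stack = [14, 14, 1] (depth 3)
After 'pop': stack = [14, 14] (depth 2)
After 'sub': stack = [0] (depth 1)
After 'neg': stack = [0] (depth 1)
After 'dup': stack = [0, 0] (depth 2)
After 'sub': stack = [0] (depth 1)
  ...
After 'neg': stack = [0] (depth 1)
After 'push 0': stack = [0, 0] (depth 2)
After 'add': stack = [0] (depth 1)
After 'neg': stack = [0] (depth 1)
After 'neg': stack = [0] (depth 1)
After 'neg': stack = [0] (depth 1)
After 'neg': stack = [0] (depth 1)
After 'dup': stack = [0, 0] (depth 2)
After 'swap': stack = [0, 0] (depth 2)
After 'gt': stack = [0] (depth 1)

Answer: 1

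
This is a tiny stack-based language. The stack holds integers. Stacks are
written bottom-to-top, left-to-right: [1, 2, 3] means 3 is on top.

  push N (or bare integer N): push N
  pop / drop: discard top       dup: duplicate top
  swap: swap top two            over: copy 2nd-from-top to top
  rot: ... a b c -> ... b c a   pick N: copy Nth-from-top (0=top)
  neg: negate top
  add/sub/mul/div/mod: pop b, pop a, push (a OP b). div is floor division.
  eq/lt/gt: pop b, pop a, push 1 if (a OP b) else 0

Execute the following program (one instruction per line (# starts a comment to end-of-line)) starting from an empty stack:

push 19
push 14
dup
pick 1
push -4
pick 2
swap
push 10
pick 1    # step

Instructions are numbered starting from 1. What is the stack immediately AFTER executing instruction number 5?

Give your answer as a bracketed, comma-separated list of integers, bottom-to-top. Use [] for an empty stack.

Answer: [19, 14, 14, 14, -4]

Derivation:
Step 1 ('push 19'): [19]
Step 2 ('push 14'): [19, 14]
Step 3 ('dup'): [19, 14, 14]
Step 4 ('pick 1'): [19, 14, 14, 14]
Step 5 ('push -4'): [19, 14, 14, 14, -4]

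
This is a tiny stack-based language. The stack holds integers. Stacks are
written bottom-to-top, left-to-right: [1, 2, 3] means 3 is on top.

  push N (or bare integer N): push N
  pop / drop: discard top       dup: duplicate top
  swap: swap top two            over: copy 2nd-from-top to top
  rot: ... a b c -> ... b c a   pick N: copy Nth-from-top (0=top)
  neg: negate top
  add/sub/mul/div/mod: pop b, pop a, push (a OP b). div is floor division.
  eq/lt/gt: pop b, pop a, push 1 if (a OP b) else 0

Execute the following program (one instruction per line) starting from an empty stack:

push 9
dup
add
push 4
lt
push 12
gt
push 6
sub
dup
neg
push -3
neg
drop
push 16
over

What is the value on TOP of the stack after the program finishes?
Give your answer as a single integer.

After 'push 9': [9]
After 'dup': [9, 9]
After 'add': [18]
After 'push 4': [18, 4]
After 'lt': [0]
After 'push 12': [0, 12]
After 'gt': [0]
After 'push 6': [0, 6]
After 'sub': [-6]
After 'dup': [-6, -6]
After 'neg': [-6, 6]
After 'push -3': [-6, 6, -3]
After 'neg': [-6, 6, 3]
After 'drop': [-6, 6]
After 'push 16': [-6, 6, 16]
After 'over': [-6, 6, 16, 6]

Answer: 6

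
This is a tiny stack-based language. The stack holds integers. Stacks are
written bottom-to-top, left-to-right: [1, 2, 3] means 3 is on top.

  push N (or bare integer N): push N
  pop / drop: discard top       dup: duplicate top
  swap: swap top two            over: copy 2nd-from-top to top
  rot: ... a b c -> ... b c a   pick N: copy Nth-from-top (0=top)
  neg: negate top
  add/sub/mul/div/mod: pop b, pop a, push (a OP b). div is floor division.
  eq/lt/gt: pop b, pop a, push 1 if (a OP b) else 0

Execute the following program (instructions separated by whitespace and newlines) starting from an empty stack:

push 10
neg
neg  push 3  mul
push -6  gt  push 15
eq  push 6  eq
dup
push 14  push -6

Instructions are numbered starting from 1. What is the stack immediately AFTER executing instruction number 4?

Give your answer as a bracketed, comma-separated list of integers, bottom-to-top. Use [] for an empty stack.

Answer: [10, 3]

Derivation:
Step 1 ('push 10'): [10]
Step 2 ('neg'): [-10]
Step 3 ('neg'): [10]
Step 4 ('push 3'): [10, 3]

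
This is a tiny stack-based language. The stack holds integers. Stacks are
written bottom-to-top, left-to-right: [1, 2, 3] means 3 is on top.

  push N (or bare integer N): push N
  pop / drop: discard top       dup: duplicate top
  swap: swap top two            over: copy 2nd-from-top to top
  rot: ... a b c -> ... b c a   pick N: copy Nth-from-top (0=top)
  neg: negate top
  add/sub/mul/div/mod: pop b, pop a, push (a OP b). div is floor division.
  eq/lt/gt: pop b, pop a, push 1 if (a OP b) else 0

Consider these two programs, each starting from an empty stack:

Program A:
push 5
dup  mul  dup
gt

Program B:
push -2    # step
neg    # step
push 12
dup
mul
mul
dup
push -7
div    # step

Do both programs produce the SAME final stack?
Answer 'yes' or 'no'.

Answer: no

Derivation:
Program A trace:
  After 'push 5': [5]
  After 'dup': [5, 5]
  After 'mul': [25]
  After 'dup': [25, 25]
  After 'gt': [0]
Program A final stack: [0]

Program B trace:
  After 'push -2': [-2]
  After 'neg': [2]
  After 'push 12': [2, 12]
  After 'dup': [2, 12, 12]
  After 'mul': [2, 144]
  After 'mul': [288]
  After 'dup': [288, 288]
  After 'push -7': [288, 288, -7]
  After 'div': [288, -42]
Program B final stack: [288, -42]
Same: no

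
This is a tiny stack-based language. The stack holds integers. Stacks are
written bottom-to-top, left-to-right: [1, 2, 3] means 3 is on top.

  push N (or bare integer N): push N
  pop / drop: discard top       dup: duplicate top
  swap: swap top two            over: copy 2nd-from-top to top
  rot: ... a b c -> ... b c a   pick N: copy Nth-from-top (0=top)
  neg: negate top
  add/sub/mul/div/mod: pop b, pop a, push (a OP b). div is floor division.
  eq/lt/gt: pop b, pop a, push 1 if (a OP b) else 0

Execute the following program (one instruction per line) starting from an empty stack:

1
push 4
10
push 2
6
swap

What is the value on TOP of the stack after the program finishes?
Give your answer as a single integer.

Answer: 2

Derivation:
After 'push 1': [1]
After 'push 4': [1, 4]
After 'push 10': [1, 4, 10]
After 'push 2': [1, 4, 10, 2]
After 'push 6': [1, 4, 10, 2, 6]
After 'swap': [1, 4, 10, 6, 2]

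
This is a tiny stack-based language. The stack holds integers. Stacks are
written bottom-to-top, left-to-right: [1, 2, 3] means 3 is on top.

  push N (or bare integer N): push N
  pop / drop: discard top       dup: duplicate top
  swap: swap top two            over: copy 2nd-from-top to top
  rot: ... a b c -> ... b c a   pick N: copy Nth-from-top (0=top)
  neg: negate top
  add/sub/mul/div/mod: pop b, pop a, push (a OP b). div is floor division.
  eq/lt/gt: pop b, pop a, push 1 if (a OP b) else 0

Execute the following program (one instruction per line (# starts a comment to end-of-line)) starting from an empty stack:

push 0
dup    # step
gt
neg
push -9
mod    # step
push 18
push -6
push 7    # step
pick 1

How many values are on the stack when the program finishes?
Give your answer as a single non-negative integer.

Answer: 5

Derivation:
After 'push 0': stack = [0] (depth 1)
After 'dup': stack = [0, 0] (depth 2)
After 'gt': stack = [0] (depth 1)
After 'neg': stack = [0] (depth 1)
After 'push -9': stack = [0, -9] (depth 2)
After 'mod': stack = [0] (depth 1)
After 'push 18': stack = [0, 18] (depth 2)
After 'push -6': stack = [0, 18, -6] (depth 3)
After 'push 7': stack = [0, 18, -6, 7] (depth 4)
After 'pick 1': stack = [0, 18, -6, 7, -6] (depth 5)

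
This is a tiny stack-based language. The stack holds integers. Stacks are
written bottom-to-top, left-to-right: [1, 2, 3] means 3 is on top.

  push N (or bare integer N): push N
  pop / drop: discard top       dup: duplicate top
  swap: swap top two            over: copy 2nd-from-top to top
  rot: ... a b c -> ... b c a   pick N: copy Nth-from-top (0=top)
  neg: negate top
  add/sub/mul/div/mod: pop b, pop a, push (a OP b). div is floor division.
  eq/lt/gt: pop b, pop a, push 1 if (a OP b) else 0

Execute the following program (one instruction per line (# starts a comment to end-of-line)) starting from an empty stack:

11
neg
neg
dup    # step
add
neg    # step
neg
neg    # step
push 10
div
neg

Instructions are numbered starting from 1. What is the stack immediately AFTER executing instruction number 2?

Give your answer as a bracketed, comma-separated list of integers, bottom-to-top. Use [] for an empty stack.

Answer: [-11]

Derivation:
Step 1 ('11'): [11]
Step 2 ('neg'): [-11]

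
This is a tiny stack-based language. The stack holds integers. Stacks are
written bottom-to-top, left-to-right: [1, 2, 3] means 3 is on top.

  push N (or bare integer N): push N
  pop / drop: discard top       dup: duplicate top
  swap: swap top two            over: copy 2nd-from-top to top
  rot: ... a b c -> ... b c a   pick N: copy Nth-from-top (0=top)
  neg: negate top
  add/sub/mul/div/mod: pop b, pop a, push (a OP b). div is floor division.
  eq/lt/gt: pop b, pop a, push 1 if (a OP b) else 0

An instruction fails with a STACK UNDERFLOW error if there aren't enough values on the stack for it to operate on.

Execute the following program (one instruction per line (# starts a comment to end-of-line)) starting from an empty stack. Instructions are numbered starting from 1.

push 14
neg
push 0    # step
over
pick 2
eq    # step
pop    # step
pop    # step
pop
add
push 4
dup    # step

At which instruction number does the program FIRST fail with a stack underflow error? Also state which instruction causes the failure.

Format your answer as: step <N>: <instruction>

Step 1 ('push 14'): stack = [14], depth = 1
Step 2 ('neg'): stack = [-14], depth = 1
Step 3 ('push 0'): stack = [-14, 0], depth = 2
Step 4 ('over'): stack = [-14, 0, -14], depth = 3
Step 5 ('pick 2'): stack = [-14, 0, -14, -14], depth = 4
Step 6 ('eq'): stack = [-14, 0, 1], depth = 3
Step 7 ('pop'): stack = [-14, 0], depth = 2
Step 8 ('pop'): stack = [-14], depth = 1
Step 9 ('pop'): stack = [], depth = 0
Step 10 ('add'): needs 2 value(s) but depth is 0 — STACK UNDERFLOW

Answer: step 10: add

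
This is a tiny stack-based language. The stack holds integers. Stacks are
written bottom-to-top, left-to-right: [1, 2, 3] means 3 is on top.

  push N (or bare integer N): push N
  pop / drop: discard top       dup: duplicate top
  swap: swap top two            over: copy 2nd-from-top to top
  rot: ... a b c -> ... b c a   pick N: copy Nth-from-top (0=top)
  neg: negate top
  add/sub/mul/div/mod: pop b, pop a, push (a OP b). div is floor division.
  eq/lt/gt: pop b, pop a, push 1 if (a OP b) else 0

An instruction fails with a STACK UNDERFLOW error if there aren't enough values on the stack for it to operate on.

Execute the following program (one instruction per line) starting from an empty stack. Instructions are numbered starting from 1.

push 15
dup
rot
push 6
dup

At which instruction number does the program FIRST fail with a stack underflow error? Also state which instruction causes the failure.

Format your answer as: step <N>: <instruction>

Answer: step 3: rot

Derivation:
Step 1 ('push 15'): stack = [15], depth = 1
Step 2 ('dup'): stack = [15, 15], depth = 2
Step 3 ('rot'): needs 3 value(s) but depth is 2 — STACK UNDERFLOW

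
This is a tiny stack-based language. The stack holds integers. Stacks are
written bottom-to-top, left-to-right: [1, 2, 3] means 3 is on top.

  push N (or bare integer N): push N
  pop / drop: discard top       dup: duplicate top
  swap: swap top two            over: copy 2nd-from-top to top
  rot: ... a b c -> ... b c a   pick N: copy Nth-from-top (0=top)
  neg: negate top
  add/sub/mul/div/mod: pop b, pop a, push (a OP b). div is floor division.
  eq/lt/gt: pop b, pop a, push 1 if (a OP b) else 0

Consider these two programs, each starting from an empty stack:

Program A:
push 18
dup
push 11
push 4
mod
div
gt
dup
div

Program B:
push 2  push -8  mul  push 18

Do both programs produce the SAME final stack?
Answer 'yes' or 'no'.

Program A trace:
  After 'push 18': [18]
  After 'dup': [18, 18]
  After 'push 11': [18, 18, 11]
  After 'push 4': [18, 18, 11, 4]
  After 'mod': [18, 18, 3]
  After 'div': [18, 6]
  After 'gt': [1]
  After 'dup': [1, 1]
  After 'div': [1]
Program A final stack: [1]

Program B trace:
  After 'push 2': [2]
  After 'push -8': [2, -8]
  After 'mul': [-16]
  After 'push 18': [-16, 18]
Program B final stack: [-16, 18]
Same: no

Answer: no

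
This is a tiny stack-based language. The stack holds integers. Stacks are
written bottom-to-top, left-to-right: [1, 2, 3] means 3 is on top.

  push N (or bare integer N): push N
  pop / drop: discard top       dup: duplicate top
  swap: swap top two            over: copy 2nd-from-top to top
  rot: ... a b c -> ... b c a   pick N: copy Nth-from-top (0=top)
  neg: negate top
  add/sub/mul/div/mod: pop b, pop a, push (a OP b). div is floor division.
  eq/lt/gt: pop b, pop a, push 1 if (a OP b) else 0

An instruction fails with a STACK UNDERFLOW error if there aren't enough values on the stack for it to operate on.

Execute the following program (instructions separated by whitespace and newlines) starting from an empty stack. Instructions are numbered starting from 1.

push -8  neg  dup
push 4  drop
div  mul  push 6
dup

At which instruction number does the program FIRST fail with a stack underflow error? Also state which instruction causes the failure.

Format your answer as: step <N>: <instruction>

Step 1 ('push -8'): stack = [-8], depth = 1
Step 2 ('neg'): stack = [8], depth = 1
Step 3 ('dup'): stack = [8, 8], depth = 2
Step 4 ('push 4'): stack = [8, 8, 4], depth = 3
Step 5 ('drop'): stack = [8, 8], depth = 2
Step 6 ('div'): stack = [1], depth = 1
Step 7 ('mul'): needs 2 value(s) but depth is 1 — STACK UNDERFLOW

Answer: step 7: mul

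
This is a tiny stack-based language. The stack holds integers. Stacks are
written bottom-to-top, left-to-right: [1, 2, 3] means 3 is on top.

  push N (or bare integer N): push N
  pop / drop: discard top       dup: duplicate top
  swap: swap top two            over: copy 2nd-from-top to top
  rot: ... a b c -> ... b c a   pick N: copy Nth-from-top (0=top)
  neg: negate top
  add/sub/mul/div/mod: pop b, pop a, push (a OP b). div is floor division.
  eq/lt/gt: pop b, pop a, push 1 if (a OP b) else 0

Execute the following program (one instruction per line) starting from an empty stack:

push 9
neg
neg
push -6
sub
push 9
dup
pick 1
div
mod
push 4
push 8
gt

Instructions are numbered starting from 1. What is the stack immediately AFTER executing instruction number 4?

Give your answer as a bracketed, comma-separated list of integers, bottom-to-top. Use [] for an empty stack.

Answer: [9, -6]

Derivation:
Step 1 ('push 9'): [9]
Step 2 ('neg'): [-9]
Step 3 ('neg'): [9]
Step 4 ('push -6'): [9, -6]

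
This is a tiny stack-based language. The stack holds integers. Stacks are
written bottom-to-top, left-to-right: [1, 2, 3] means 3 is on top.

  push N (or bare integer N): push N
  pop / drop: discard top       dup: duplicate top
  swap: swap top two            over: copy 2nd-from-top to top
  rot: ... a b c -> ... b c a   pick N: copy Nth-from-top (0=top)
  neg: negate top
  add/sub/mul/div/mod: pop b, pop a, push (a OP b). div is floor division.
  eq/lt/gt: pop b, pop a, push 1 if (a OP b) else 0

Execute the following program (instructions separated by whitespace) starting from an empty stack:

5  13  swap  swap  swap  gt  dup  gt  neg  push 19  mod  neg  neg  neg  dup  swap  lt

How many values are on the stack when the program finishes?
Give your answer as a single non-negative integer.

Answer: 1

Derivation:
After 'push 5': stack = [5] (depth 1)
After 'push 13': stack = [5, 13] (depth 2)
After 'swap': stack = [13, 5] (depth 2)
After 'swap': stack = [5, 13] (depth 2)
After 'swap': stack = [13, 5] (depth 2)
After 'gt': stack = [1] (depth 1)
After 'dup': stack = [1, 1] (depth 2)
After 'gt': stack = [0] (depth 1)
After 'neg': stack = [0] (depth 1)
After 'push 19': stack = [0, 19] (depth 2)
After 'mod': stack = [0] (depth 1)
After 'neg': stack = [0] (depth 1)
After 'neg': stack = [0] (depth 1)
After 'neg': stack = [0] (depth 1)
After 'dup': stack = [0, 0] (depth 2)
After 'swap': stack = [0, 0] (depth 2)
After 'lt': stack = [0] (depth 1)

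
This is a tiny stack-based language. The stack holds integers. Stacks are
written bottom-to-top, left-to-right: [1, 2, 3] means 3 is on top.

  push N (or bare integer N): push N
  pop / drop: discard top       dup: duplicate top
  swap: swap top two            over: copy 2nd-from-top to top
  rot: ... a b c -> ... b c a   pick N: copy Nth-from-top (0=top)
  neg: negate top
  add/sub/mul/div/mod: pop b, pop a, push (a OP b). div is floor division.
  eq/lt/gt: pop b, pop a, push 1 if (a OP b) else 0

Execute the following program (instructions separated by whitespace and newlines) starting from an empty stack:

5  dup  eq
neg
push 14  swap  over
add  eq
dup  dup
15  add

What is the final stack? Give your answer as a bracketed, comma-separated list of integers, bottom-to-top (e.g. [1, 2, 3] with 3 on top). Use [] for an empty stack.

Answer: [0, 0, 15]

Derivation:
After 'push 5': [5]
After 'dup': [5, 5]
After 'eq': [1]
After 'neg': [-1]
After 'push 14': [-1, 14]
After 'swap': [14, -1]
After 'over': [14, -1, 14]
After 'add': [14, 13]
After 'eq': [0]
After 'dup': [0, 0]
After 'dup': [0, 0, 0]
After 'push 15': [0, 0, 0, 15]
After 'add': [0, 0, 15]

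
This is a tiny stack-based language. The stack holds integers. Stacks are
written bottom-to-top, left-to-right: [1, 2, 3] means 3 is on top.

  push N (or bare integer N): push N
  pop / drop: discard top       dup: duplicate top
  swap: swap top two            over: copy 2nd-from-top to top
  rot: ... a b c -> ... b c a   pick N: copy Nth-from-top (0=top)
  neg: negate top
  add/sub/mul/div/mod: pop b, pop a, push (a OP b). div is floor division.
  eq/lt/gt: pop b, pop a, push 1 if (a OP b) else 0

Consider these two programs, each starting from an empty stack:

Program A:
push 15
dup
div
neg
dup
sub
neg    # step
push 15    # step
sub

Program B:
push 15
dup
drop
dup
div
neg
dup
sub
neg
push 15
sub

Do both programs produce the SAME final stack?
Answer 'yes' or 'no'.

Answer: yes

Derivation:
Program A trace:
  After 'push 15': [15]
  After 'dup': [15, 15]
  After 'div': [1]
  After 'neg': [-1]
  After 'dup': [-1, -1]
  After 'sub': [0]
  After 'neg': [0]
  After 'push 15': [0, 15]
  After 'sub': [-15]
Program A final stack: [-15]

Program B trace:
  After 'push 15': [15]
  After 'dup': [15, 15]
  After 'drop': [15]
  After 'dup': [15, 15]
  After 'div': [1]
  After 'neg': [-1]
  After 'dup': [-1, -1]
  After 'sub': [0]
  After 'neg': [0]
  After 'push 15': [0, 15]
  After 'sub': [-15]
Program B final stack: [-15]
Same: yes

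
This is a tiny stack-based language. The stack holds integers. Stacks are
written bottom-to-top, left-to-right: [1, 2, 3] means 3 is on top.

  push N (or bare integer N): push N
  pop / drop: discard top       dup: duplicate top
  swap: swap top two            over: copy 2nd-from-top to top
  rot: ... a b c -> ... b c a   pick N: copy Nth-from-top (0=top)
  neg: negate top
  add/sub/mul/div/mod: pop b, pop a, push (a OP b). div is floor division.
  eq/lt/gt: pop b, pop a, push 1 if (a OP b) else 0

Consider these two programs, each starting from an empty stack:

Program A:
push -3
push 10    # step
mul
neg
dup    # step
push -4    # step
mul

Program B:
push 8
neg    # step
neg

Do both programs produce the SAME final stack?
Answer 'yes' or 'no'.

Answer: no

Derivation:
Program A trace:
  After 'push -3': [-3]
  After 'push 10': [-3, 10]
  After 'mul': [-30]
  After 'neg': [30]
  After 'dup': [30, 30]
  After 'push -4': [30, 30, -4]
  After 'mul': [30, -120]
Program A final stack: [30, -120]

Program B trace:
  After 'push 8': [8]
  After 'neg': [-8]
  After 'neg': [8]
Program B final stack: [8]
Same: no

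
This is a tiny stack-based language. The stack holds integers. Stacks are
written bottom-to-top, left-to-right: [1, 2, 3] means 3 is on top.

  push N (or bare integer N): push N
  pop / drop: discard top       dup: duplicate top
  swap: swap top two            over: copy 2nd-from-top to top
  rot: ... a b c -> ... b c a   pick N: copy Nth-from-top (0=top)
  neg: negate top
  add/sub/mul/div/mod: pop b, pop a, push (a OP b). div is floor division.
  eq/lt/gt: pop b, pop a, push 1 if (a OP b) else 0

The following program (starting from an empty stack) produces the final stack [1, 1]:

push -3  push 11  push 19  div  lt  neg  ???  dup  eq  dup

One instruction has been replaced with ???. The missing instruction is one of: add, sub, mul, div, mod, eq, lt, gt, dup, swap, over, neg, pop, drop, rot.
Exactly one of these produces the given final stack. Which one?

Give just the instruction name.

Answer: neg

Derivation:
Stack before ???: [-1]
Stack after ???:  [1]
The instruction that transforms [-1] -> [1] is: neg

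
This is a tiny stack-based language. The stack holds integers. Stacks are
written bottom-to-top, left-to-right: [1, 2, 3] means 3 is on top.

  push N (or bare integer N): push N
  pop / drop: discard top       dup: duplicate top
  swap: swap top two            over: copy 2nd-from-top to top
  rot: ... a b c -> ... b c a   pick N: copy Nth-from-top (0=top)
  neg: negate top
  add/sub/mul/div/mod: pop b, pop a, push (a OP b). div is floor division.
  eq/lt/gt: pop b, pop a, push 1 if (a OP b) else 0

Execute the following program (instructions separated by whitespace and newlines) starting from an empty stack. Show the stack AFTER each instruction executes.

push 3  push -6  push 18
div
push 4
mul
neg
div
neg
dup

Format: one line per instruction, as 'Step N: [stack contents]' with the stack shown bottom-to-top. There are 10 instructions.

Step 1: [3]
Step 2: [3, -6]
Step 3: [3, -6, 18]
Step 4: [3, -1]
Step 5: [3, -1, 4]
Step 6: [3, -4]
Step 7: [3, 4]
Step 8: [0]
Step 9: [0]
Step 10: [0, 0]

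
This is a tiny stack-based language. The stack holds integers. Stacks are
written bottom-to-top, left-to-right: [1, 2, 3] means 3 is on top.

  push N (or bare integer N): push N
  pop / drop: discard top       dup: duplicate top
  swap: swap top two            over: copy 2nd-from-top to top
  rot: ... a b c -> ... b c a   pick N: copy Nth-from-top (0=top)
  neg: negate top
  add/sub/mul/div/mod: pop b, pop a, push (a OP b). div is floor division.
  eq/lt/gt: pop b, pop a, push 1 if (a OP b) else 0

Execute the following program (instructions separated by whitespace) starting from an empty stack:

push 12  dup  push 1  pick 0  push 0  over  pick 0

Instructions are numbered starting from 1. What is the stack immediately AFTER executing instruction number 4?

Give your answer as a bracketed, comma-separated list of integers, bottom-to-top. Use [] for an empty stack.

Step 1 ('push 12'): [12]
Step 2 ('dup'): [12, 12]
Step 3 ('push 1'): [12, 12, 1]
Step 4 ('pick 0'): [12, 12, 1, 1]

Answer: [12, 12, 1, 1]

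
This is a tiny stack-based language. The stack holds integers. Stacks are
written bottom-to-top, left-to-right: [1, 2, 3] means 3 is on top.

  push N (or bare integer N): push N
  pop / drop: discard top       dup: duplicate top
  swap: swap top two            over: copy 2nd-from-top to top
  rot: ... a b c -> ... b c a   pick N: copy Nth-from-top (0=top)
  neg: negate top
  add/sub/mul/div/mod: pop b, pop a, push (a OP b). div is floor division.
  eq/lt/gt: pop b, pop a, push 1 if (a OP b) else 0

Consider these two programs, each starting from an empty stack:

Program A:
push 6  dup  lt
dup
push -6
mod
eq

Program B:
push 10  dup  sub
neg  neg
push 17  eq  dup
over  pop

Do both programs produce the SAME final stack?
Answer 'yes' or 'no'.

Program A trace:
  After 'push 6': [6]
  After 'dup': [6, 6]
  After 'lt': [0]
  After 'dup': [0, 0]
  After 'push -6': [0, 0, -6]
  After 'mod': [0, 0]
  After 'eq': [1]
Program A final stack: [1]

Program B trace:
  After 'push 10': [10]
  After 'dup': [10, 10]
  After 'sub': [0]
  After 'neg': [0]
  After 'neg': [0]
  After 'push 17': [0, 17]
  After 'eq': [0]
  After 'dup': [0, 0]
  After 'over': [0, 0, 0]
  After 'pop': [0, 0]
Program B final stack: [0, 0]
Same: no

Answer: no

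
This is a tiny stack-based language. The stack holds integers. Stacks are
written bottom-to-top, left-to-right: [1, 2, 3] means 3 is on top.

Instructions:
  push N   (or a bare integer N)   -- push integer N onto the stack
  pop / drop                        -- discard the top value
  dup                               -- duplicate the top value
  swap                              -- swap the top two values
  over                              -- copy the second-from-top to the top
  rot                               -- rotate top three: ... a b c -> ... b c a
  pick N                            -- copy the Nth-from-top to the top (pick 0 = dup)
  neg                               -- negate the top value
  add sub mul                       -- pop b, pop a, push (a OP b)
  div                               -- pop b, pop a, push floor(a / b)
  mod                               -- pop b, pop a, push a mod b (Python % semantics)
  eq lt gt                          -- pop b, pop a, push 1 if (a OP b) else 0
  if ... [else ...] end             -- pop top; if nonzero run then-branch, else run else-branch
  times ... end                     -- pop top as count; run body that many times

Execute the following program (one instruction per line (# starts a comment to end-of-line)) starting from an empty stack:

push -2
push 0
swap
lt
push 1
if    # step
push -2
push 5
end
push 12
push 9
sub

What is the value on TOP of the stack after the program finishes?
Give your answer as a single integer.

After 'push -2': [-2]
After 'push 0': [-2, 0]
After 'swap': [0, -2]
After 'lt': [0]
After 'push 1': [0, 1]
After 'if': [0]
After 'push -2': [0, -2]
After 'push 5': [0, -2, 5]
After 'push 12': [0, -2, 5, 12]
After 'push 9': [0, -2, 5, 12, 9]
After 'sub': [0, -2, 5, 3]

Answer: 3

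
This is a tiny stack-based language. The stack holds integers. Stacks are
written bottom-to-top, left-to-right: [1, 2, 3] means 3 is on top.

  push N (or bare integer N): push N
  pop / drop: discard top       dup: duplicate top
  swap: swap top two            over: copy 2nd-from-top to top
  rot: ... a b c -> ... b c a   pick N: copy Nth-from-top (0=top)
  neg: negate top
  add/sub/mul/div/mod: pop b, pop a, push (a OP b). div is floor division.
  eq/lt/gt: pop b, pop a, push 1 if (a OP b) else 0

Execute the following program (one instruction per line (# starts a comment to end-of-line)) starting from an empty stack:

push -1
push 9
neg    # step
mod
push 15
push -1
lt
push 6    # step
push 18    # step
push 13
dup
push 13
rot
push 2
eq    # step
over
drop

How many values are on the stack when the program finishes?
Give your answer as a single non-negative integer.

Answer: 7

Derivation:
After 'push -1': stack = [-1] (depth 1)
After 'push 9': stack = [-1, 9] (depth 2)
After 'neg': stack = [-1, -9] (depth 2)
After 'mod': stack = [-1] (depth 1)
After 'push 15': stack = [-1, 15] (depth 2)
After 'push -1': stack = [-1, 15, -1] (depth 3)
After 'lt': stack = [-1, 0] (depth 2)
After 'push 6': stack = [-1, 0, 6] (depth 3)
After 'push 18': stack = [-1, 0, 6, 18] (depth 4)
After 'push 13': stack = [-1, 0, 6, 18, 13] (depth 5)
After 'dup': stack = [-1, 0, 6, 18, 13, 13] (depth 6)
After 'push 13': stack = [-1, 0, 6, 18, 13, 13, 13] (depth 7)
After 'rot': stack = [-1, 0, 6, 18, 13, 13, 13] (depth 7)
After 'push 2': stack = [-1, 0, 6, 18, 13, 13, 13, 2] (depth 8)
After 'eq': stack = [-1, 0, 6, 18, 13, 13, 0] (depth 7)
After 'over': stack = [-1, 0, 6, 18, 13, 13, 0, 13] (depth 8)
After 'drop': stack = [-1, 0, 6, 18, 13, 13, 0] (depth 7)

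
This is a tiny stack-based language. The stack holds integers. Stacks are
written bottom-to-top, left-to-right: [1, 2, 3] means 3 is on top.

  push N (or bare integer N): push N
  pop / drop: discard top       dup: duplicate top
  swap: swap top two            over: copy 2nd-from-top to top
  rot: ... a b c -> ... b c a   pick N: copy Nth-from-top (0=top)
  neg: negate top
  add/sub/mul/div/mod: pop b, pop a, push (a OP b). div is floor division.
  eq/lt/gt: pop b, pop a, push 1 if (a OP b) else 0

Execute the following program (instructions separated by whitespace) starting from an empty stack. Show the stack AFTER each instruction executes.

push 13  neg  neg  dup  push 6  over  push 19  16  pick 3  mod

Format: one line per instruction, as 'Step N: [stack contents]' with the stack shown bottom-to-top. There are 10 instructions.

Step 1: [13]
Step 2: [-13]
Step 3: [13]
Step 4: [13, 13]
Step 5: [13, 13, 6]
Step 6: [13, 13, 6, 13]
Step 7: [13, 13, 6, 13, 19]
Step 8: [13, 13, 6, 13, 19, 16]
Step 9: [13, 13, 6, 13, 19, 16, 6]
Step 10: [13, 13, 6, 13, 19, 4]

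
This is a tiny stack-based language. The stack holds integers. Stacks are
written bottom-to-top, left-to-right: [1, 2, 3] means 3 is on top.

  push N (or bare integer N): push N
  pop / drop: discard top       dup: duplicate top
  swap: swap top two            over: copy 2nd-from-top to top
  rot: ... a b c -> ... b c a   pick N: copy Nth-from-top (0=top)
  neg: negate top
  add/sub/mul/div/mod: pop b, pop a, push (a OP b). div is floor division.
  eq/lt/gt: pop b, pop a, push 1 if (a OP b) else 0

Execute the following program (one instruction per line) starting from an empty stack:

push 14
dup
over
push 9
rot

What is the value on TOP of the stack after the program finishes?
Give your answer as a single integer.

Answer: 14

Derivation:
After 'push 14': [14]
After 'dup': [14, 14]
After 'over': [14, 14, 14]
After 'push 9': [14, 14, 14, 9]
After 'rot': [14, 14, 9, 14]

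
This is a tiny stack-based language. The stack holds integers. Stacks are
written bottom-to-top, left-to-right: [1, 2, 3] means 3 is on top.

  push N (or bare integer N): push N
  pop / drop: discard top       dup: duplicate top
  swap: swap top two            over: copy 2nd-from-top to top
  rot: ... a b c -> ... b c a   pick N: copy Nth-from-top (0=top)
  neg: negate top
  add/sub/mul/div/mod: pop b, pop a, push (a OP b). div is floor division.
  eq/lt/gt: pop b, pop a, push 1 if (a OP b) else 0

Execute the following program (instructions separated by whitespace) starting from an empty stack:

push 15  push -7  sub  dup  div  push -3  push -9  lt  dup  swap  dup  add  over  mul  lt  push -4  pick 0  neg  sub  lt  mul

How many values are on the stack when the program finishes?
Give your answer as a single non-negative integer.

Answer: 1

Derivation:
After 'push 15': stack = [15] (depth 1)
After 'push -7': stack = [15, -7] (depth 2)
After 'sub': stack = [22] (depth 1)
After 'dup': stack = [22, 22] (depth 2)
After 'div': stack = [1] (depth 1)
After 'push -3': stack = [1, -3] (depth 2)
After 'push -9': stack = [1, -3, -9] (depth 3)
After 'lt': stack = [1, 0] (depth 2)
After 'dup': stack = [1, 0, 0] (depth 3)
After 'swap': stack = [1, 0, 0] (depth 3)
  ...
After 'add': stack = [1, 0, 0] (depth 3)
After 'over': stack = [1, 0, 0, 0] (depth 4)
After 'mul': stack = [1, 0, 0] (depth 3)
After 'lt': stack = [1, 0] (depth 2)
After 'push -4': stack = [1, 0, -4] (depth 3)
After 'pick 0': stack = [1, 0, -4, -4] (depth 4)
After 'neg': stack = [1, 0, -4, 4] (depth 4)
After 'sub': stack = [1, 0, -8] (depth 3)
After 'lt': stack = [1, 0] (depth 2)
After 'mul': stack = [0] (depth 1)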